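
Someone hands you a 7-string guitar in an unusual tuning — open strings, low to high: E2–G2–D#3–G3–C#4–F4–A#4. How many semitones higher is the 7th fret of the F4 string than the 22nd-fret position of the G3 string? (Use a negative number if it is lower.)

-5 semitones

F4 at fret 7 → C5 (MIDI 72); G3 at fret 22 → F5 (MIDI 77).
72 − 77 = -5, so the two pitches are 5 semitones apart.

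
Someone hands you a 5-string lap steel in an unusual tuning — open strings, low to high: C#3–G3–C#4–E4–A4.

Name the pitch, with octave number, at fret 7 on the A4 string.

The open A4 string plus 7 semitones: A–A#–B–C–C#–D–D#–E.
The walk passes from B into C once, so the octave number goes from 4 to 5.

E5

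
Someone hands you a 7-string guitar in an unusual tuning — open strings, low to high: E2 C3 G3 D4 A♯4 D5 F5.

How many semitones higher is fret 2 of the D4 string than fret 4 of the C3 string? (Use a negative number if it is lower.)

12 semitones

D4 at fret 2 → E4 (MIDI 64); C3 at fret 4 → E3 (MIDI 52).
64 − 52 = 12, so the two pitches are 12 semitones apart.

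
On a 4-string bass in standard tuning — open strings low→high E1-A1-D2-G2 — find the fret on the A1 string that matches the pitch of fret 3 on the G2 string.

Fret 3 on G2 is MIDI 43 + 3 = 46 (A♯2). On the A1 string (open MIDI 33), that pitch is 46 − 33 = fret 13.

13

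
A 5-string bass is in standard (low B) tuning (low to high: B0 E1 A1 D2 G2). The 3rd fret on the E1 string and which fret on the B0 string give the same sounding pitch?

8

E1 at fret 3 is E1 + 3 semitones = G1.
The open B0 string is 5 semitones below the open E1, so the same pitch on the B0 string lies at fret 3 + 5 = 8.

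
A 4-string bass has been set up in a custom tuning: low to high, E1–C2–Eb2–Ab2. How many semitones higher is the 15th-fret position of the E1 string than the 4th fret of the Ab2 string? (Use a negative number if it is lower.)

E1 at fret 15 → G2 (MIDI 43); Ab2 at fret 4 → C3 (MIDI 48).
43 − 48 = -5, so the two pitches are 5 semitones apart.

-5 semitones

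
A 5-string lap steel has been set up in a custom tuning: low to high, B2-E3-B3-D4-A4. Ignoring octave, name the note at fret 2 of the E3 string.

F#

E3 is MIDI 52. Adding 2 gives 54; 54 mod 12 = 6, i.e. F#.
(Equivalently spelled Gb.)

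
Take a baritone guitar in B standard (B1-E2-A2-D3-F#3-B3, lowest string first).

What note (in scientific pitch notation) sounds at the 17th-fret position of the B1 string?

E3

Each fret is one semitone, so B1 + 17 = E3.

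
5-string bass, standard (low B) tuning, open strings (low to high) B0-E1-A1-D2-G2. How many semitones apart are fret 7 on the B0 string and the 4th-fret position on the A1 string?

B0 at fret 7 → F♯1 (MIDI 30); A1 at fret 4 → C♯2 (MIDI 37).
30 − 37 = -7, so the two pitches are 7 semitones apart, with C♯2 the higher.

7 semitones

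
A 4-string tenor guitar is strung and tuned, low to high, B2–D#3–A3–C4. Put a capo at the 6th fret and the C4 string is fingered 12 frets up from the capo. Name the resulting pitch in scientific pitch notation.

F#5

The capo raises the open C4 by 6 semitones to F#4; fretting 12 more gives C4 + 6 + 12 = C4 + 18 semitones = F#5.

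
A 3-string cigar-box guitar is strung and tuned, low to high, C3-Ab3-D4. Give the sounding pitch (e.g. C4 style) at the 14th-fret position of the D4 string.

Each fret is one semitone, so D4 + 14 = E5.

E5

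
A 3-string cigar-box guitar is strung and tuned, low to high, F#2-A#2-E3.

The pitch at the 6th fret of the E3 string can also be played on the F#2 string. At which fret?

E3 at fret 6 is E3 + 6 semitones = A#3.
The open F#2 string is 10 semitones below the open E3, so the same pitch on the F#2 string lies at fret 6 + 10 = 16.

16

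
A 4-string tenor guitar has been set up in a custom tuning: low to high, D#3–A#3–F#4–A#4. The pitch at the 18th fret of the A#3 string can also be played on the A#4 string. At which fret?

A#3 at fret 18 is A#3 + 18 semitones = E5.
The open A#4 string is 12 semitones above the open A#3, so the same pitch on the A#4 string lies at fret 18 − 12 = 6.

6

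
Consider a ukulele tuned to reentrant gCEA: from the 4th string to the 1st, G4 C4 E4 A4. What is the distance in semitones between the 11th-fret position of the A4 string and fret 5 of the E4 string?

11 semitones

A4 at fret 11 → G♯5 (MIDI 80); E4 at fret 5 → A4 (MIDI 69).
80 − 69 = 11, so the two pitches are 11 semitones apart, with G♯5 the higher.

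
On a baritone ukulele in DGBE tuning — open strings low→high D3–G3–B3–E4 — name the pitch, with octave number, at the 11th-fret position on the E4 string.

D#5

E4 is MIDI 64. Adding 11 gives 75, which is D#5.
(Equivalently spelled Eb5.)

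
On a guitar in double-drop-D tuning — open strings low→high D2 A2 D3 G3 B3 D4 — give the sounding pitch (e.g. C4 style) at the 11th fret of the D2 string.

C#3

D2 is MIDI 38. Adding 11 gives 49, which is C#3.
(Equivalently spelled Db3.)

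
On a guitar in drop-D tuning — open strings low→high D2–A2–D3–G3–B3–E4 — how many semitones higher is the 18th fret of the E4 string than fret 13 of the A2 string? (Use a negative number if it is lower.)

E4 at fret 18 → A#5 (MIDI 82); A2 at fret 13 → A#3 (MIDI 58).
82 − 58 = 24, so the two pitches are 24 semitones apart.

24 semitones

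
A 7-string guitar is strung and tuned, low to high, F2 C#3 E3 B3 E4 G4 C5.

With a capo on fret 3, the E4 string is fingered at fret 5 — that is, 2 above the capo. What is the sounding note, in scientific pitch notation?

The capo raises the open E4 by 3 semitones to G4; fretting 2 more gives E4 + 3 + 2 = E4 + 5 semitones = A4.

A4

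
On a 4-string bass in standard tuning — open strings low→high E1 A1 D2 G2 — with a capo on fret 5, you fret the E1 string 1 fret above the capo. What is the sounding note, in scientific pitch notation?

A#1

The capo raises the open E1 by 5 semitones to A1; fretting 1 more gives E1 + 5 + 1 = E1 + 6 semitones = A#1.
(Also written Bb.)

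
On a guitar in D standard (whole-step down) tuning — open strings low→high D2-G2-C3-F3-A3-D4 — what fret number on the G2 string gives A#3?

A#3 is 15 semitones above the open G2 (G–G#–A–A#–…–G#–A–A#), so it sits at fret 15.

15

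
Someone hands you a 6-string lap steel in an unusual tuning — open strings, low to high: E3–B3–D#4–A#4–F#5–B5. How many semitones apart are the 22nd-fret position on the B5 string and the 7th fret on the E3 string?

B5 at fret 22 → A7 (MIDI 105); E3 at fret 7 → B3 (MIDI 59).
105 − 59 = 46, so the two pitches are 46 semitones apart, with A7 the higher.

46 semitones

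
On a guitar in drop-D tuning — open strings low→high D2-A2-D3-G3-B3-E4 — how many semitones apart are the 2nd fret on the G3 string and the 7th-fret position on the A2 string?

5 semitones

G3 at fret 2 → A3 (MIDI 57); A2 at fret 7 → E3 (MIDI 52).
57 − 52 = 5, so the two pitches are 5 semitones apart, with A3 the higher.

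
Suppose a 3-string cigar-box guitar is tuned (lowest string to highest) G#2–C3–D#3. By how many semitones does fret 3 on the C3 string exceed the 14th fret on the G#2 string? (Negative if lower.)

-7 semitones

C3 at fret 3 → D#3 (MIDI 51); G#2 at fret 14 → A#3 (MIDI 58).
51 − 58 = -7, so the two pitches are 7 semitones apart.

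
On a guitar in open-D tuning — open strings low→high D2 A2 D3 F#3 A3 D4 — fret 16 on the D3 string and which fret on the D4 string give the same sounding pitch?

4

D3 at fret 16 is D3 + 16 semitones = F#4.
The open D4 string is 12 semitones above the open D3, so the same pitch on the D4 string lies at fret 16 − 12 = 4.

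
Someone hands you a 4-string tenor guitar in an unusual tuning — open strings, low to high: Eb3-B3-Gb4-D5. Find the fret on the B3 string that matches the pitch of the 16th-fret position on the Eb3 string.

Fret 16 on Eb3 is MIDI 51 + 16 = 67 (G4). On the B3 string (open MIDI 59), that pitch is 67 − 59 = fret 8.

8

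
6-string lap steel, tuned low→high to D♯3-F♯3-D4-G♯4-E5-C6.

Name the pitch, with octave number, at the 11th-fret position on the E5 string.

Each fret is one semitone, so E5 + 11 = D♯6.
(Equivalently spelled E♭6.)

D♯6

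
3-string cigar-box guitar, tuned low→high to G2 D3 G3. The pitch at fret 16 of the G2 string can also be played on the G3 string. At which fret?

Fret 16 on G2 is MIDI 43 + 16 = 59 (B3). On the G3 string (open MIDI 55), that pitch is 59 − 55 = fret 4.

4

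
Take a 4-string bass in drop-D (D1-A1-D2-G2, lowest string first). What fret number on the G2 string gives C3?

5

C3 is 5 semitones above the open G2 (G–G#–A–A#–B–C), so it sits at fret 5.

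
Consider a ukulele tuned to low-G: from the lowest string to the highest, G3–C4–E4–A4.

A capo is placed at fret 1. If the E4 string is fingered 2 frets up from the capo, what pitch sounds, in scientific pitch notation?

G4

The capo raises the open E4 by 1 semitone to F4; fretting 2 more gives E4 + 1 + 2 = E4 + 3 semitones = G4.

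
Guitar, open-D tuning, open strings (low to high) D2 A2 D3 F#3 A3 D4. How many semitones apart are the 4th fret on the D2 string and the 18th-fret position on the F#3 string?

D2 at fret 4 → F#2 (MIDI 42); F#3 at fret 18 → C5 (MIDI 72).
42 − 72 = -30, so the two pitches are 30 semitones apart, with C5 the higher.

30 semitones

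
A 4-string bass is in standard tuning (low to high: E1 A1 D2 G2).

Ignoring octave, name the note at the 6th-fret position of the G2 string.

Each fret is one semitone, so G2 + 6 = C#.
(Equivalently spelled Db.)

C#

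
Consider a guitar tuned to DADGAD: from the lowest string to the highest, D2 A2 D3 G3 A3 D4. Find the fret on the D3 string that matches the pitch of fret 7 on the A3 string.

A3 at fret 7 is A3 + 7 semitones = E4.
The open D3 string is 7 semitones below the open A3, so the same pitch on the D3 string lies at fret 7 + 7 = 14.

14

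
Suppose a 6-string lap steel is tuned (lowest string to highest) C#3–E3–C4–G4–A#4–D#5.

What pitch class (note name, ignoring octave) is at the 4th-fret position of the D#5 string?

G

Each fret is one semitone, so D#5 + 4 = G.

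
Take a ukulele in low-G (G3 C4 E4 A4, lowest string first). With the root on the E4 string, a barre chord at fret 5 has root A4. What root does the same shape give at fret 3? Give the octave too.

Moving from fret 5 to fret 3 shifts the root by -2 semitones.
A4 down 2 semitones is G4.

G4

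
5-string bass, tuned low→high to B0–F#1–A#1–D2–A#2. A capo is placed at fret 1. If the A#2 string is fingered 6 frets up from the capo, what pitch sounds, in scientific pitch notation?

The capo raises the open A#2 by 1 semitone to B2; fretting 6 more gives A#2 + 1 + 6 = A#2 + 7 semitones = F3.

F3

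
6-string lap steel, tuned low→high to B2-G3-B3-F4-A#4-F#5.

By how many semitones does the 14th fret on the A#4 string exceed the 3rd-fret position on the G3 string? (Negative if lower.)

A#4 at fret 14 → C6 (MIDI 84); G3 at fret 3 → A#3 (MIDI 58).
84 − 58 = 26, so the two pitches are 26 semitones apart.

26 semitones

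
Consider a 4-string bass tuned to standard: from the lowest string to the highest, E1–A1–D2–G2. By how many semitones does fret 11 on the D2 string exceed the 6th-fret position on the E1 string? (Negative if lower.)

15 semitones

D2 at fret 11 → C#3 (MIDI 49); E1 at fret 6 → A#1 (MIDI 34).
49 − 34 = 15, so the two pitches are 15 semitones apart.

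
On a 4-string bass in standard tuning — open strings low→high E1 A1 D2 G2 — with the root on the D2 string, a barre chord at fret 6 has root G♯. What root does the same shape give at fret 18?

G♯

Moving from fret 6 to fret 18 shifts the root by 12 semitones.
G♯ up 12 semitones is G♯.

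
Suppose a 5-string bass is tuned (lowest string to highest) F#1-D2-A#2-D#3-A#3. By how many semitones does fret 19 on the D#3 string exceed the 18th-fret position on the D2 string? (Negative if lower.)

D#3 at fret 19 → A#4 (MIDI 70); D2 at fret 18 → G#3 (MIDI 56).
70 − 56 = 14, so the two pitches are 14 semitones apart.

14 semitones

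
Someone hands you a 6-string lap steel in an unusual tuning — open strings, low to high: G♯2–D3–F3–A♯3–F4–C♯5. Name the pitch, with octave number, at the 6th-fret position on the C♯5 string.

G5

C♯5 is MIDI 73. Adding 6 gives 79, which is G5.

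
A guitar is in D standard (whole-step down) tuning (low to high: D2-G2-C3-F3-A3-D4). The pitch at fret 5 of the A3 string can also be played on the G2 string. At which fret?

19

Fret 5 on A3 is MIDI 57 + 5 = 62 (D4). On the G2 string (open MIDI 43), that pitch is 62 − 43 = fret 19.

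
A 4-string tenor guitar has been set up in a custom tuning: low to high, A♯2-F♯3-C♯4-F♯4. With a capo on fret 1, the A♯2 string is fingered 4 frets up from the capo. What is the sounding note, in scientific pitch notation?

The capo raises the open A♯2 by 1 semitone to B2; fretting 4 more gives A♯2 + 1 + 4 = A♯2 + 5 semitones = D♯3.

D♯3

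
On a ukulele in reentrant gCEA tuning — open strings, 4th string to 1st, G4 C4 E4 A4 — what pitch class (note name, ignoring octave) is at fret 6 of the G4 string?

C#

G4 is MIDI 67. Adding 6 gives 73; 73 mod 12 = 1, i.e. C#.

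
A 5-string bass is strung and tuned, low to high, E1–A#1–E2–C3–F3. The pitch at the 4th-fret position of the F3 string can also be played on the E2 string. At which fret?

17

Fret 4 on F3 is MIDI 53 + 4 = 57 (A3). On the E2 string (open MIDI 40), that pitch is 57 − 40 = fret 17.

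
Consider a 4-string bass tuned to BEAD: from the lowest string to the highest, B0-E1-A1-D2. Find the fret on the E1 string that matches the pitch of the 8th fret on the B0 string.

Fret 8 on B0 is MIDI 23 + 8 = 31 (G1). On the E1 string (open MIDI 28), that pitch is 31 − 28 = fret 3.

3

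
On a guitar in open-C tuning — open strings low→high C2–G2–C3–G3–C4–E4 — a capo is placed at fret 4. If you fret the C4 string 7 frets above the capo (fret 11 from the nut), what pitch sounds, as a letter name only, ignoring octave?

B

The capo raises the open C4 by 4 semitones to E4; fretting 7 more gives C4 + 4 + 7 = C4 + 11 semitones, landing on B.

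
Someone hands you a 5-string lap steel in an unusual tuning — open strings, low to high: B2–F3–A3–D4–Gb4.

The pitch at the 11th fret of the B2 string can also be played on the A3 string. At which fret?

B2 at fret 11 is B2 + 11 semitones = Bb3.
The open A3 string is 10 semitones above the open B2, so the same pitch on the A3 string lies at fret 11 − 10 = 1.

1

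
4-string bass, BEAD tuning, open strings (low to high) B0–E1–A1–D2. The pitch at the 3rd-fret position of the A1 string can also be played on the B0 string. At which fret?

A1 at fret 3 is A1 + 3 semitones = C2.
The open B0 string is 10 semitones below the open A1, so the same pitch on the B0 string lies at fret 3 + 10 = 13.

13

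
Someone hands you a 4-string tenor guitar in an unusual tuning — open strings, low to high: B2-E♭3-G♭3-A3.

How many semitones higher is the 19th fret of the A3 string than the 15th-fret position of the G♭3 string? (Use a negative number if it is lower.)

7 semitones

A3 at fret 19 → E5 (MIDI 76); G♭3 at fret 15 → A4 (MIDI 69).
76 − 69 = 7, so the two pitches are 7 semitones apart.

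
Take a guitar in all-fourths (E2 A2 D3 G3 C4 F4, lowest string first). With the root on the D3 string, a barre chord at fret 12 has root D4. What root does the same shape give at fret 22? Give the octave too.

C5

Moving from fret 12 to fret 22 shifts the root by 10 semitones.
D4 up 10 semitones is C5.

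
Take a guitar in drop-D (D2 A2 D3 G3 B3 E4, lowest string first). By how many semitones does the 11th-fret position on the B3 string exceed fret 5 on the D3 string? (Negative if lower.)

B3 at fret 11 → A#4 (MIDI 70); D3 at fret 5 → G3 (MIDI 55).
70 − 55 = 15, so the two pitches are 15 semitones apart.

15 semitones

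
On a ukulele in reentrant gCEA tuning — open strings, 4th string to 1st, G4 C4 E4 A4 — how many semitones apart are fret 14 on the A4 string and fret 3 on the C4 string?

20 semitones

A4 at fret 14 → B5 (MIDI 83); C4 at fret 3 → D#4 (MIDI 63).
83 − 63 = 20, so the two pitches are 20 semitones apart, with B5 the higher.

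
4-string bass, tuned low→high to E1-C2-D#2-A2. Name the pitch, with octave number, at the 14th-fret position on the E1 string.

The open E1 string plus 14 semitones: E–F–F#–G–…–E–F–F#.
The walk passes from B into C once, so the octave number goes from 1 to 2.
(Equivalently spelled Gb2.)

F#2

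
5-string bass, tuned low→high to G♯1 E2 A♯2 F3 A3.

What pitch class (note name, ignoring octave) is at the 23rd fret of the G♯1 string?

G

Each fret is one semitone, so G♯1 + 23 = G.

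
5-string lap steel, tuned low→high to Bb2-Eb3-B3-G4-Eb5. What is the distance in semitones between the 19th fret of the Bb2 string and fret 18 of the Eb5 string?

28 semitones

Bb2 at fret 19 → F4 (MIDI 65); Eb5 at fret 18 → A6 (MIDI 93).
65 − 93 = -28, so the two pitches are 28 semitones apart, with A6 the higher.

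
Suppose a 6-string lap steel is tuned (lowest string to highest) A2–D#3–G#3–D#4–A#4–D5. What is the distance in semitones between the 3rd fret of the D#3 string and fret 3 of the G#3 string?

5 semitones

D#3 at fret 3 → F#3 (MIDI 54); G#3 at fret 3 → B3 (MIDI 59).
54 − 59 = -5, so the two pitches are 5 semitones apart, with B3 the higher.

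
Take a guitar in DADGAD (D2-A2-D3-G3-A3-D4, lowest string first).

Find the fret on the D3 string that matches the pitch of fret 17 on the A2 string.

A2 at fret 17 is A2 + 17 semitones = D4.
The open D3 string is 5 semitones above the open A2, so the same pitch on the D3 string lies at fret 17 − 5 = 12.

12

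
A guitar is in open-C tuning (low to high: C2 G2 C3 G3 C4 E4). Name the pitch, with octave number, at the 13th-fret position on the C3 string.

The open C3 string plus 13 semitones: C–C#–D–D#–…–B–C–C#.
The walk passes from B into C once, so the octave number goes from 3 to 4.

C#4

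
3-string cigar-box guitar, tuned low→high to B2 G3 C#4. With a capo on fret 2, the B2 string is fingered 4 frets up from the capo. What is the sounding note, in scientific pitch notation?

F3

The capo raises the open B2 by 2 semitones to C#3; fretting 4 more gives B2 + 2 + 4 = B2 + 6 semitones = F3.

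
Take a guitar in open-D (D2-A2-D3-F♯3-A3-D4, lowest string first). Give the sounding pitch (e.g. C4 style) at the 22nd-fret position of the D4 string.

C6

The open D4 string plus 22 semitones: D–D#–E–F–…–A#–B–C.
The walk passes from B into C 2 times, so the octave number goes from 4 to 6.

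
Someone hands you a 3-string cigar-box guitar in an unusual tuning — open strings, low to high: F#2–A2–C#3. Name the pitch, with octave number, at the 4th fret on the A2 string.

C#3

The open A2 string plus 4 semitones: A–A#–B–C–C#.
The walk passes from B into C once, so the octave number goes from 2 to 3.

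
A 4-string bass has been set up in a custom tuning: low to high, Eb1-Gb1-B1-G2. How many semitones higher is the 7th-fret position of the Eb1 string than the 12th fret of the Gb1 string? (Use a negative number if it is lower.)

-8 semitones

Eb1 at fret 7 → Bb1 (MIDI 34); Gb1 at fret 12 → Gb2 (MIDI 42).
34 − 42 = -8, so the two pitches are 8 semitones apart.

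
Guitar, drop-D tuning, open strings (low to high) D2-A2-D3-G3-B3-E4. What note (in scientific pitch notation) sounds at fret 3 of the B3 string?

D4

B3 is MIDI 59. Adding 3 gives 62, which is D4.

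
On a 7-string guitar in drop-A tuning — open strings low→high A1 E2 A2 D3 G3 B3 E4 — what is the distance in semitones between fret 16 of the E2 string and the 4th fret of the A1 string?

E2 at fret 16 → G#3 (MIDI 56); A1 at fret 4 → C#2 (MIDI 37).
56 − 37 = 19, so the two pitches are 19 semitones apart, with G#3 the higher.

19 semitones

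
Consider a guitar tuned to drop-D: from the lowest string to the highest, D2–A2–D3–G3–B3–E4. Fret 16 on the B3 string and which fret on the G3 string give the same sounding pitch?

20

B3 at fret 16 is B3 + 16 semitones = D#5.
The open G3 string is 4 semitones below the open B3, so the same pitch on the G3 string lies at fret 16 + 4 = 20.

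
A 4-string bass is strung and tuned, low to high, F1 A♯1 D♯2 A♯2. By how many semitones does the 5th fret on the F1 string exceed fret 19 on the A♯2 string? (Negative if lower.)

F1 at fret 5 → A♯1 (MIDI 34); A♯2 at fret 19 → F4 (MIDI 65).
34 − 65 = -31, so the two pitches are 31 semitones apart.

-31 semitones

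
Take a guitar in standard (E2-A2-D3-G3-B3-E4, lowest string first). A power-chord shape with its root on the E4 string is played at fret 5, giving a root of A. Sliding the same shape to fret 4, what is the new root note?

Moving from fret 5 to fret 4 shifts the root by -1 semitone.
A down 1 semitone is G♯.

G♯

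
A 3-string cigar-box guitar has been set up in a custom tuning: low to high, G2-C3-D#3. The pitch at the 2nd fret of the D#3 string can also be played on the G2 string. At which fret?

Fret 2 on D#3 is MIDI 51 + 2 = 53 (F3). On the G2 string (open MIDI 43), that pitch is 53 − 43 = fret 10.

10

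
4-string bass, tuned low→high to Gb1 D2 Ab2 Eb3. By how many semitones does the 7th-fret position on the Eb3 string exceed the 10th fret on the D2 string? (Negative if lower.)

Eb3 at fret 7 → Bb3 (MIDI 58); D2 at fret 10 → C3 (MIDI 48).
58 − 48 = 10, so the two pitches are 10 semitones apart.

10 semitones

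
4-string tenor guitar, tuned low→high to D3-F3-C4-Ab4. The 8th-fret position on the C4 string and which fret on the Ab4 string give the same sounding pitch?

0

Fret 8 on C4 is MIDI 60 + 8 = 68 (Ab4). On the Ab4 string (open MIDI 68), that pitch is 68 − 68 = fret 0.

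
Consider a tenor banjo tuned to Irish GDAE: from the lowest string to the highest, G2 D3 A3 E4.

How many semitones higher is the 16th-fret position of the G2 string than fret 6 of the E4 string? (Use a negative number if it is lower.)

G2 at fret 16 → B3 (MIDI 59); E4 at fret 6 → A#4 (MIDI 70).
59 − 70 = -11, so the two pitches are 11 semitones apart.

-11 semitones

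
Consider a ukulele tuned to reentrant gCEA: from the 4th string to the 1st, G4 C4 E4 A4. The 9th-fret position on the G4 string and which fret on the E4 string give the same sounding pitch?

12

G4 at fret 9 is G4 + 9 semitones = E5.
The open E4 string is 3 semitones below the open G4, so the same pitch on the E4 string lies at fret 9 + 3 = 12.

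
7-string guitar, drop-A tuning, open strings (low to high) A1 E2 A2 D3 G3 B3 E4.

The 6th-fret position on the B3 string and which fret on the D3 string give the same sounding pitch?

B3 at fret 6 is B3 + 6 semitones = F4.
The open D3 string is 9 semitones below the open B3, so the same pitch on the D3 string lies at fret 6 + 9 = 15.

15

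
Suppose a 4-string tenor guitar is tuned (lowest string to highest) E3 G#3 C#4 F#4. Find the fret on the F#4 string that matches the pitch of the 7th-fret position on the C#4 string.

2

C#4 at fret 7 is C#4 + 7 semitones = G#4.
The open F#4 string is 5 semitones above the open C#4, so the same pitch on the F#4 string lies at fret 7 − 5 = 2.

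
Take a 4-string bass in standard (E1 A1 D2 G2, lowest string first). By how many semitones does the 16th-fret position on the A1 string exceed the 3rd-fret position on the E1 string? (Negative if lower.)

A1 at fret 16 → C♯3 (MIDI 49); E1 at fret 3 → G1 (MIDI 31).
49 − 31 = 18, so the two pitches are 18 semitones apart.

18 semitones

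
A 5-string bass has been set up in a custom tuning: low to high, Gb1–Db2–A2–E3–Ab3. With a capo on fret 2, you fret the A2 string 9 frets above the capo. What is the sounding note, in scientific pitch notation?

The capo raises the open A2 by 2 semitones to B2; fretting 9 more gives A2 + 2 + 9 = A2 + 11 semitones = Ab3.

Ab3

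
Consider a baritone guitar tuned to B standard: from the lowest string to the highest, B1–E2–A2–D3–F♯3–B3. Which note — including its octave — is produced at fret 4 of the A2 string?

A2 is MIDI 45. Adding 4 gives 49, which is C♯3.
(Equivalently spelled D♭3.)

C♯3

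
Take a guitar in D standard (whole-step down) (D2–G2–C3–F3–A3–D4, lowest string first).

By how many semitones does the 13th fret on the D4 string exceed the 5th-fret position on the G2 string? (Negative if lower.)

27 semitones

D4 at fret 13 → D♯5 (MIDI 75); G2 at fret 5 → C3 (MIDI 48).
75 − 48 = 27, so the two pitches are 27 semitones apart.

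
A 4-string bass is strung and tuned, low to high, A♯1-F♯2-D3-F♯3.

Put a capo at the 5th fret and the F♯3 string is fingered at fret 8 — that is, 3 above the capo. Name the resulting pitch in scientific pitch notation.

The capo raises the open F♯3 by 5 semitones to B3; fretting 3 more gives F♯3 + 5 + 3 = F♯3 + 8 semitones = D4.

D4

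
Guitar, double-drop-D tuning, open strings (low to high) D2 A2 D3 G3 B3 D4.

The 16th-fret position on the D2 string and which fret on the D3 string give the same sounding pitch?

4

D2 at fret 16 is D2 + 16 semitones = F#3.
The open D3 string is 12 semitones above the open D2, so the same pitch on the D3 string lies at fret 16 − 12 = 4.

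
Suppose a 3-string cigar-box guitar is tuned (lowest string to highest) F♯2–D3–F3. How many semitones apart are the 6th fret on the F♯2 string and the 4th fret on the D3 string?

F♯2 at fret 6 → C3 (MIDI 48); D3 at fret 4 → F♯3 (MIDI 54).
48 − 54 = -6, so the two pitches are 6 semitones apart, with F♯3 the higher.

6 semitones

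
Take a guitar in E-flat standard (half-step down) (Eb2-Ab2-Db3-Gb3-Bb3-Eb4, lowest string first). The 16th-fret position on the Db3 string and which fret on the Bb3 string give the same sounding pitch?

7

Db3 at fret 16 is Db3 + 16 semitones = F4.
The open Bb3 string is 9 semitones above the open Db3, so the same pitch on the Bb3 string lies at fret 16 − 9 = 7.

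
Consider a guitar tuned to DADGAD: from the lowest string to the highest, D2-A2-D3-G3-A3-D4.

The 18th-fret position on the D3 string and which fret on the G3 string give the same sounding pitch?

Fret 18 on D3 is MIDI 50 + 18 = 68 (G#4). On the G3 string (open MIDI 55), that pitch is 68 − 55 = fret 13.

13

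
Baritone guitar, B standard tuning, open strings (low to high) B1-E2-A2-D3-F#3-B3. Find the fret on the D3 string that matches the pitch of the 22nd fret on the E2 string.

E2 at fret 22 is E2 + 22 semitones = D4.
The open D3 string is 10 semitones above the open E2, so the same pitch on the D3 string lies at fret 22 − 10 = 12.

12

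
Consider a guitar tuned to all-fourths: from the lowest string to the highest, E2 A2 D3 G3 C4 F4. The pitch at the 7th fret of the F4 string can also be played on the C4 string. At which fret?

12

F4 at fret 7 is F4 + 7 semitones = C5.
The open C4 string is 5 semitones below the open F4, so the same pitch on the C4 string lies at fret 7 + 5 = 12.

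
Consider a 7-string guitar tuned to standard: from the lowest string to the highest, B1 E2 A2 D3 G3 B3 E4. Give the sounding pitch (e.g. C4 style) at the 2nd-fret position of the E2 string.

F♯2

Each fret is one semitone, so E2 + 2 = F♯2.
(Equivalently spelled G♭2.)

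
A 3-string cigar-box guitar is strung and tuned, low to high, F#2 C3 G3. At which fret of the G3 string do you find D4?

7

D4 is 7 semitones above the open G3 (G–G#–A–A#–B–C–C#–D), so it sits at fret 7.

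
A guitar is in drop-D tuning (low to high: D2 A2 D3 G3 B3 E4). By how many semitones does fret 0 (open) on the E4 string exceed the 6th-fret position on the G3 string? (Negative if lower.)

3 semitones

E4 at fret 0 → E4 (MIDI 64); G3 at fret 6 → C#4 (MIDI 61).
64 − 61 = 3, so the two pitches are 3 semitones apart.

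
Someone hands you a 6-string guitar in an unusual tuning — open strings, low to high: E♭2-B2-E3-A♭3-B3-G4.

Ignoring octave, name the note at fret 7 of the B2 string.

G♭

Each fret is one semitone, so B2 + 7 = G♭.
(Equivalently spelled F♯.)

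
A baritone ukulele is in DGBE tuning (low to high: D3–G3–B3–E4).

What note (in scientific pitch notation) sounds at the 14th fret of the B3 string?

The open B3 string plus 14 semitones: B–C–C#–D–…–B–C–C#.
The walk passes from B into C 2 times, so the octave number goes from 3 to 5.

C♯5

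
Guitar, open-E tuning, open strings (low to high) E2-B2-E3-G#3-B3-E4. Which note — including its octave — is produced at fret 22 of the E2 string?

D4

Each fret is one semitone, so E2 + 22 = D4.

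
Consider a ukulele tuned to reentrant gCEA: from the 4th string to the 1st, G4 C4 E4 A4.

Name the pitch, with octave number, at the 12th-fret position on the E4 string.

E5

E4 is MIDI 64. Adding 12 gives 76, which is E5.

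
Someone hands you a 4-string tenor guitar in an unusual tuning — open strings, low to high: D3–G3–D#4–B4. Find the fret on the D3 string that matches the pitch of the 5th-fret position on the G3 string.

10

Fret 5 on G3 is MIDI 55 + 5 = 60 (C4). On the D3 string (open MIDI 50), that pitch is 60 − 50 = fret 10.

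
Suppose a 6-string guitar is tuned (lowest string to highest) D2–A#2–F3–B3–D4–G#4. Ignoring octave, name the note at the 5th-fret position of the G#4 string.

Each fret is one semitone, so G#4 + 5 = C#.

C#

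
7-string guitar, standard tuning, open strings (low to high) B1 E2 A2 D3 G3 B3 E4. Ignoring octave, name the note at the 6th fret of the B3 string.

B3 is MIDI 59. Adding 6 gives 65; 65 mod 12 = 5, i.e. F.

F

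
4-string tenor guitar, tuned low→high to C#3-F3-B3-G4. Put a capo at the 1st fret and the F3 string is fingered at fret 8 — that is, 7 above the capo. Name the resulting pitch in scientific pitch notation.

C#4

The capo raises the open F3 by 1 semitone to F#3; fretting 7 more gives F3 + 1 + 7 = F3 + 8 semitones = C#4.
(Also written Db.)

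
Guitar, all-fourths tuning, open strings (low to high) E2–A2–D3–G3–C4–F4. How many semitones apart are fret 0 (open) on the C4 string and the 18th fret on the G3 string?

13 semitones

C4 at fret 0 → C4 (MIDI 60); G3 at fret 18 → C#5 (MIDI 73).
60 − 73 = -13, so the two pitches are 13 semitones apart, with C#5 the higher.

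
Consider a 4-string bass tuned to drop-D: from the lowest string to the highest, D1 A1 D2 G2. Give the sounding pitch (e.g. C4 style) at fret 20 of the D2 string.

A#3

The open D2 string plus 20 semitones: D–D#–E–F–…–G#–A–A#.
The walk passes from B into C once, so the octave number goes from 2 to 3.
(Equivalently spelled Bb3.)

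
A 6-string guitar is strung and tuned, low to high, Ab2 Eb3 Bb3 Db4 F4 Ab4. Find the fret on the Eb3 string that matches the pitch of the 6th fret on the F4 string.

F4 at fret 6 is F4 + 6 semitones = B4.
The open Eb3 string is 14 semitones below the open F4, so the same pitch on the Eb3 string lies at fret 6 + 14 = 20.

20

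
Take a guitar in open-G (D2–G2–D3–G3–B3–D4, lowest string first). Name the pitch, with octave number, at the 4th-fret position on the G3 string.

B3

The open G3 string plus 4 semitones: G–G#–A–A#–B.
No B→C boundary is crossed, so the octave stays at 3.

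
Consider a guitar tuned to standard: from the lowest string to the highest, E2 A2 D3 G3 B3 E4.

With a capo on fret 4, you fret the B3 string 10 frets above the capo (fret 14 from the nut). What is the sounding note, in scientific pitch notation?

C#5

The capo raises the open B3 by 4 semitones to D#4; fretting 10 more gives B3 + 4 + 10 = B3 + 14 semitones = C#5.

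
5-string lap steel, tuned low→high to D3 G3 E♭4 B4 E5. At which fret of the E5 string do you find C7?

20

C7 is 20 semitones above the open E5 (E–F–Gb–G–…–Bb–B–C), so it sits at fret 20.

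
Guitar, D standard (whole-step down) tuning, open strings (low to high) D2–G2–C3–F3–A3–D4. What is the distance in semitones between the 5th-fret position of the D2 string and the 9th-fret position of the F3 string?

19 semitones

D2 at fret 5 → G2 (MIDI 43); F3 at fret 9 → D4 (MIDI 62).
43 − 62 = -19, so the two pitches are 19 semitones apart, with D4 the higher.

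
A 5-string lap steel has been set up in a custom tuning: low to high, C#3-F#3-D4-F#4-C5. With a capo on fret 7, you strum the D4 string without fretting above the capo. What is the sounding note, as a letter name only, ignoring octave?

The capo raises the open D4 by 7 semitones to A4; fretting 0 more gives D4 + 7 + 0 = D4 + 7 semitones, landing on A.

A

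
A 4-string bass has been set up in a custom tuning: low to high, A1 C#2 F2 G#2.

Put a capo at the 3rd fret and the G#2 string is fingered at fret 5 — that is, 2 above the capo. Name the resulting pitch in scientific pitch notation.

C#3

The capo raises the open G#2 by 3 semitones to B2; fretting 2 more gives G#2 + 3 + 2 = G#2 + 5 semitones = C#3.
(Also written Db.)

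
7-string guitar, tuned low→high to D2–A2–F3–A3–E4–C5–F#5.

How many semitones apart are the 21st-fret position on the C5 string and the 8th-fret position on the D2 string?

47 semitones

C5 at fret 21 → A6 (MIDI 93); D2 at fret 8 → A#2 (MIDI 46).
93 − 46 = 47, so the two pitches are 47 semitones apart, with A6 the higher.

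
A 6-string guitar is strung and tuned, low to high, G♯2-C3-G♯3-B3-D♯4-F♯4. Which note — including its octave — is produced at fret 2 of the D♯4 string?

F4

Each fret is one semitone, so D♯4 + 2 = F4.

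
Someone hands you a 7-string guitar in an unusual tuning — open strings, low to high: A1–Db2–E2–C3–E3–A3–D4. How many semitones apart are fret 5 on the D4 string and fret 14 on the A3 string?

D4 at fret 5 → G4 (MIDI 67); A3 at fret 14 → B4 (MIDI 71).
67 − 71 = -4, so the two pitches are 4 semitones apart, with B4 the higher.

4 semitones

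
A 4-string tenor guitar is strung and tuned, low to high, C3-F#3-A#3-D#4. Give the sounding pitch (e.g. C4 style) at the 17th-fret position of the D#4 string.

The open D#4 string plus 17 semitones: D#–E–F–F#–…–F#–G–G#.
The walk passes from B into C once, so the octave number goes from 4 to 5.

G#5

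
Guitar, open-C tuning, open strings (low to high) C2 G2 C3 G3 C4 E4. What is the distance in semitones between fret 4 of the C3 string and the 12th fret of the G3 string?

C3 at fret 4 → E3 (MIDI 52); G3 at fret 12 → G4 (MIDI 67).
52 − 67 = -15, so the two pitches are 15 semitones apart, with G4 the higher.

15 semitones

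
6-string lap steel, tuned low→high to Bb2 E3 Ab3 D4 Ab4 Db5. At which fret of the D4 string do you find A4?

7

A4 is 7 semitones above the open D4 (D–Eb–E–F–Gb–G–Ab–A), so it sits at fret 7.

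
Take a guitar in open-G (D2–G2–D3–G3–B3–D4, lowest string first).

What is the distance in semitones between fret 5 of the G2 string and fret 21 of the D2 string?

G2 at fret 5 → C3 (MIDI 48); D2 at fret 21 → B3 (MIDI 59).
48 − 59 = -11, so the two pitches are 11 semitones apart, with B3 the higher.

11 semitones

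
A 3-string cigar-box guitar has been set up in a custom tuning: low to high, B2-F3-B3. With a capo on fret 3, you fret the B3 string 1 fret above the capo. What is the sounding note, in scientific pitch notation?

D#4

The capo raises the open B3 by 3 semitones to D4; fretting 1 more gives B3 + 3 + 1 = B3 + 4 semitones = D#4.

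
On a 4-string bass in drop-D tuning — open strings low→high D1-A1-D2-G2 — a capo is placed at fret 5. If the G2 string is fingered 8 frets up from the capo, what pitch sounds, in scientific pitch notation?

The capo raises the open G2 by 5 semitones to C3; fretting 8 more gives G2 + 5 + 8 = G2 + 13 semitones = G#3.
(Also written Ab.)

G#3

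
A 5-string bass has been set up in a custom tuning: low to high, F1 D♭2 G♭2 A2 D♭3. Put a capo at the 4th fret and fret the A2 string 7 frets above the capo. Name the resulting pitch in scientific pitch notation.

A♭3

The capo raises the open A2 by 4 semitones to D♭3; fretting 7 more gives A2 + 4 + 7 = A2 + 11 semitones = A♭3.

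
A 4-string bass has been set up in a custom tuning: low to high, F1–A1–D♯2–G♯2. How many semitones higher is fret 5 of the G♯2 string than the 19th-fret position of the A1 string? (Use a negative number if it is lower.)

G♯2 at fret 5 → C♯3 (MIDI 49); A1 at fret 19 → E3 (MIDI 52).
49 − 52 = -3, so the two pitches are 3 semitones apart.

-3 semitones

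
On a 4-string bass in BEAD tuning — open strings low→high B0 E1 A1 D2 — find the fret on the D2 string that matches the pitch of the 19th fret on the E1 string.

E1 at fret 19 is E1 + 19 semitones = B2.
The open D2 string is 10 semitones above the open E1, so the same pitch on the D2 string lies at fret 19 − 10 = 9.

9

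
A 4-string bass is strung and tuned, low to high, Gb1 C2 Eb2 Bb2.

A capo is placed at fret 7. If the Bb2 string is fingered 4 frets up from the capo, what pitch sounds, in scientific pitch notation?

The capo raises the open Bb2 by 7 semitones to F3; fretting 4 more gives Bb2 + 7 + 4 = Bb2 + 11 semitones = A3.

A3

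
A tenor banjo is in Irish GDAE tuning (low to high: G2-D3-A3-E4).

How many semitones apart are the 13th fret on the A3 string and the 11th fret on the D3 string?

A3 at fret 13 → A♯4 (MIDI 70); D3 at fret 11 → C♯4 (MIDI 61).
70 − 61 = 9, so the two pitches are 9 semitones apart, with A♯4 the higher.

9 semitones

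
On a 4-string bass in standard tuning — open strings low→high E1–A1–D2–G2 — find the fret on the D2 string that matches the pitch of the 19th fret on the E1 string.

9

E1 at fret 19 is E1 + 19 semitones = B2.
The open D2 string is 10 semitones above the open E1, so the same pitch on the D2 string lies at fret 19 − 10 = 9.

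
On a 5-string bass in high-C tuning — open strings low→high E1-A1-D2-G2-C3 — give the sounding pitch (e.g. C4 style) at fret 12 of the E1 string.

E2

The open E1 string plus 12 semitones: E–F–F#–G–…–D–D#–E.
The walk passes from B into C once, so the octave number goes from 1 to 2.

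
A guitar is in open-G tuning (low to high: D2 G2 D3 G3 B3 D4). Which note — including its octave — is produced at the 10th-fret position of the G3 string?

The open G3 string plus 10 semitones: G–G#–A–A#–…–D#–E–F.
The walk passes from B into C once, so the octave number goes from 3 to 4.

F4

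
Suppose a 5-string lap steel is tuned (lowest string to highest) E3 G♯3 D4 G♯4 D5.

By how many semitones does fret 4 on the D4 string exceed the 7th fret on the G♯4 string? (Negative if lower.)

D4 at fret 4 → F♯4 (MIDI 66); G♯4 at fret 7 → D♯5 (MIDI 75).
66 − 75 = -9, so the two pitches are 9 semitones apart.

-9 semitones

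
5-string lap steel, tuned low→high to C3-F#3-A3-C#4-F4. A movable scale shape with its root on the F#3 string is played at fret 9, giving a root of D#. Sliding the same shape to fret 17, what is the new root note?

Moving from fret 9 to fret 17 shifts the root by 8 semitones.
D# up 8 semitones is B.

B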